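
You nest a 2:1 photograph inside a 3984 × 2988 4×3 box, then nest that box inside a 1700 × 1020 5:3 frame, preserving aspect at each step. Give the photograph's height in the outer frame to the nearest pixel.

2:1 in 3984×2988: fills the width, so the photograph is 3984.00 × 1992.00.
The 4×3 canvas is height-limited in 1700×1020, giving 1360.00 × 1020.00; scale factor 0.3414.
The photograph scales with it: height 1992.00 × 0.3414 ≈ 680.00.

680 px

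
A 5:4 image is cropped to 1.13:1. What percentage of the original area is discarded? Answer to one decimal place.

The height stays; only width is cut (since 1.13:1 is narrower than 5:4).
(1.130)/(1.250) ≈ 0.904 of the area survives, leaving 9.60% discarded.

9.6%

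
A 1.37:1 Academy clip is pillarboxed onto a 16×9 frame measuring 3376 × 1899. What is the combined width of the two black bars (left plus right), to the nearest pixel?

774 px

1.37:1 Academy is narrower than 16×9, so it spans the full height.
The clip is 1899 × 1.370 ≈ 2601.63 px wide.
3376 − 2601.63 = 774.37 px of bars.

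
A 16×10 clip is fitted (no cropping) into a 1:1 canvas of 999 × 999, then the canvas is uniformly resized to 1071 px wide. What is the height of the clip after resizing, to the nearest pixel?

In the 999×999 frame the clip fills the width: height = 999 × 10/16 ≈ 624.38 px.
The frame scales by 1071/999 = 1.0721; 624.38 × 1.0721 ≈ 669.38 px.

669 px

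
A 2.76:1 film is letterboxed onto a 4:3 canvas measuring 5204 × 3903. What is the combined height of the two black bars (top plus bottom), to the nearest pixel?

2017 px

2.76:1 is wider than 4:3, so it spans the full width.
That makes the image 1885.51 px tall (5204 / 2.760).
Leftover height: 3903 − 1885.51 = 2017.49 px.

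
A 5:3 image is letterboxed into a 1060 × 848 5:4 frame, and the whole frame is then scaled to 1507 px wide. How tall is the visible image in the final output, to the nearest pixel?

904 px

Fitted into 1060×848, the image spans the width; its height is 1060 × 3/5 ≈ 636.00 px.
Resizing to 1507 px wide multiplies everything by 1.4217: 636.00 → 904.20 px.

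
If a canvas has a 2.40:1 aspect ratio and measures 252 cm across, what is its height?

105 cm

Height = 252 / 2.400 = 105.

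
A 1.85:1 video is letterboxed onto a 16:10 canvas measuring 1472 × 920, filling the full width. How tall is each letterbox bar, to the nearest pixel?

The video is 1472 / 1.850 ≈ 795.68 px tall.
Leftover height: 920 − 795.68 = 124.32 px → 62.16 each side.

62 px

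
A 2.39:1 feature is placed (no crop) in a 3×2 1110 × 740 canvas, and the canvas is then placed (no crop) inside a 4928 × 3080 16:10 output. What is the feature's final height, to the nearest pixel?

First fit — 2.39:1 into 1110×740 spans the width: 1110.00 × 464.44.
The 3×2 canvas is height-limited in 4928×3080, giving 4620.00 × 3080.00; scale factor 4.1622.
Applying the same ×4.1622: 464.44 → 1933.05.

1933 px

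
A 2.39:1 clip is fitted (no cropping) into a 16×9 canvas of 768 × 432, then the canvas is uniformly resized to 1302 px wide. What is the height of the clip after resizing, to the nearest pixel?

545 px

At 768×432 the clip is width-limited, so height = 768 / 2.390 ≈ 321.34 px.
Scaling 768 → 1302 is ×1.6953, so the height becomes 321.34 × 1.6953 ≈ 544.77 px.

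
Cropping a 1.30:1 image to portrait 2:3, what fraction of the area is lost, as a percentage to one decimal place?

Going from 1.30:1 to portrait 2:3 means cutting width while keeping height.
Fraction kept = (0.667)/(1.300) ≈ 51.28%, so 48.72% is lost.

48.7%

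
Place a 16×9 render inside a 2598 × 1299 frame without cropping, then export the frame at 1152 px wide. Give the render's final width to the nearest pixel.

In the 2598×1299 frame the render fills the height: width = 1299 × 16/9 ≈ 2309.33 px.
Scaling 2598 → 1152 is ×0.4434, so the width becomes 2309.33 × 0.4434 ≈ 1024.00 px.

1024 px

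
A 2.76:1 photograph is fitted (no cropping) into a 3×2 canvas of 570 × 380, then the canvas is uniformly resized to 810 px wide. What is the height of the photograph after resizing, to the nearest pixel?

293 px

Fitted into 570×380, the photograph spans the width; its height is 570 / 2.760 ≈ 206.52 px.
Scaling 570 → 810 is ×1.4211, so the height becomes 206.52 × 1.4211 ≈ 293.48 px.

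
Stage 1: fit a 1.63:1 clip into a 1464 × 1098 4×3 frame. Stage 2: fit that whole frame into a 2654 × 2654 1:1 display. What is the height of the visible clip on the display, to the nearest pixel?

1628 px

First fit — 1.63:1 into 1464×1098 spans the width: 1464.00 × 898.16.
Second fit — the 4×3 canvas into 2654×2654 spans the width: 2654.00 × 1990.50 (×1.8128 from 1464×1098).
So the clip's height is 898.16 × 1.8128 ≈ 1628.22.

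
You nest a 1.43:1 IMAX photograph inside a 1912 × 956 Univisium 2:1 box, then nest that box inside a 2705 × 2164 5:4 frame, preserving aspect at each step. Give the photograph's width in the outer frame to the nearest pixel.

1934 px

First fit — 1.43:1 IMAX into 1912×956 spans the height: 1367.08 × 956.00.
The Univisium 2:1 canvas is width-limited in 2705×2164, giving 2705.00 × 1352.50; scale factor 1.4147.
So the photograph's width is 1367.08 × 1.4147 ≈ 1934.08.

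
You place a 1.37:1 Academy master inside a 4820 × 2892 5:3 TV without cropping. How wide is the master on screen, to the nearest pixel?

1.37:1 Academy is narrower than 5:3, so it spans the full height.
Content width = 2892 × 1.370 ≈ 3962.04 px.

3962 px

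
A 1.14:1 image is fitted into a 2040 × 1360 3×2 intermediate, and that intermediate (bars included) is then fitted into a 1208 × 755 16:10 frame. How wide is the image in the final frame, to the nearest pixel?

861 px

First fit — 1.14:1 into 2040×1360 spans the height: 1550.40 × 1360.00.
The 3×2 canvas is height-limited in 1208×755, giving 1132.50 × 755.00; scale factor 0.5551.
So the image's width is 1550.40 × 0.5551 ≈ 860.70.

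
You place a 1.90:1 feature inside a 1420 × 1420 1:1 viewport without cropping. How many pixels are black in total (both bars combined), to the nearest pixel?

1.90:1 (1.900) > 1:1 (1.000), so the feature fills the width.
That makes the image 747.3684 px tall (1420 / 1.900).
Black = 1420 − 747.3684 = 672.6316 px.
Across the 1420-px span: 672.6316 × 1420 ≈ 955137 px.

955137 pixels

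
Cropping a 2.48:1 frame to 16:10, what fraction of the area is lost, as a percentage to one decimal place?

16:10 is narrower than 2.48:1, so the crop keeps the full height and trims the width.
(1.600)/(2.480) ≈ 0.645 of the area survives, leaving 35.48% discarded.

35.5%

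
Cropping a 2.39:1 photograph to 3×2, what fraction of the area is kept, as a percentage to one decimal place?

62.8%

The height stays; only width is cut (since 3×2 is narrower than 2.39:1).
Fraction kept = (1.500)/(2.390) ≈ 62.76%.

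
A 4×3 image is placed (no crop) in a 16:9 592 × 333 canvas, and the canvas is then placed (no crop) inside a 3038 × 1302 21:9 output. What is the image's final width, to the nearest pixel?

4×3 in 592×333: fills the height, so the image is 444.00 × 333.00.
Second fit — the 16:9 canvas into 3038×1302 spans the height: 2314.67 × 1302.00 (×3.9099 from 592×333).
So the image's width is 444.00 × 3.9099 ≈ 1736.00.

1736 px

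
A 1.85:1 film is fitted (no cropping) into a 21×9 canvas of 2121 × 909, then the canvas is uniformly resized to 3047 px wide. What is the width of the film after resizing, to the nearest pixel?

Fitted into 2121×909, the film spans the height; its width is 909 × 1.850 ≈ 1681.65 px.
Scaling 2121 → 3047 is ×1.4366, so the width becomes 1681.65 × 1.4366 ≈ 2415.84 px.

2416 px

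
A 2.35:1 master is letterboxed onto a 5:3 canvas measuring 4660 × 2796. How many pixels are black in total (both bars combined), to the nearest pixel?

2.35:1 is wider than 5:3, so it spans the full width.
The master is 4660 / 2.350 ≈ 1982.9787 px tall.
2796 − 1982.9787 = 813.0213 px of bars.
Bar area = 813.0213 × 4660 ≈ 3788679 px.

3788679 pixels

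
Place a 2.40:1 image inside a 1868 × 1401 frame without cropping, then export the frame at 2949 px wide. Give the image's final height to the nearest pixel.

1229 px

At 1868×1401 the image is width-limited, so height = 1868 / 2.400 ≈ 778.33 px.
The frame scales by 2949/1868 = 1.5787; 778.33 × 1.5787 ≈ 1228.75 px.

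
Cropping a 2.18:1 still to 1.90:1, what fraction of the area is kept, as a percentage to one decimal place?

87.2%

The height stays; only width is cut (since 1.90:1 is narrower than 2.18:1).
(1.900)/(2.180) ≈ 0.872 of the area survives.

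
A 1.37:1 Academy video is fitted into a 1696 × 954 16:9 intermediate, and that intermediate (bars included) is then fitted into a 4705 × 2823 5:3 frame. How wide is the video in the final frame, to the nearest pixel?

3626 px

1.37:1 Academy in 1696×954: fills the height, so the video is 1306.98 × 954.00.
16:9 in 4705×2823: fills the width, so the intermediate becomes 4705.00 × 2646.56 — a scale of ×2.7742.
The video scales with it: width 1306.98 × 2.7742 ≈ 3625.79.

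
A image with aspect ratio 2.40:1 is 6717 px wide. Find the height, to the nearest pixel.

2799 px

6717 / 2.400 = 2798.75.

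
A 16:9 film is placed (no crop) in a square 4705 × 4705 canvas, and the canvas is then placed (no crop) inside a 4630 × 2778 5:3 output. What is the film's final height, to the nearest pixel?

Inside the 4705×4705 canvas the film is width-limited at 4705.00 × 2646.56.
Second fit — the square canvas into 4630×2778 spans the height: 2778.00 × 2778.00 (×0.5904 from 4705×4705).
The film scales with it: height 2646.56 × 0.5904 ≈ 1562.62.

1563 px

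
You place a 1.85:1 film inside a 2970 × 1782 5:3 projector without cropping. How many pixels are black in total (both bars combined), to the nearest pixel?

524486 pixels

1.85:1 is wider than 5:3, so it spans the full width.
Content height = 2970 / 1.850 ≈ 1605.4054 px.
1782 − 1605.4054 = 176.5946 px of bars.
Bar area = 176.5946 × 2970 ≈ 524486 px.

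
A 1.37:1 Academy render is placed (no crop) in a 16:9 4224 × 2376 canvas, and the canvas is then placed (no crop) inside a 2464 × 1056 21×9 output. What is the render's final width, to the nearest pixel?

1447 px

1.37:1 Academy in 4224×2376: fills the height, so the render is 3255.12 × 2376.00.
Second fit — the 16:9 canvas into 2464×1056 spans the height: 1877.33 × 1056.00 (×0.4444 from 4224×2376).
Applying the same ×0.4444: 3255.12 → 1446.72.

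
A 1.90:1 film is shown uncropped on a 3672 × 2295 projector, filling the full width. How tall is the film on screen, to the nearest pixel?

That makes the image 1932.63 px tall (3672 / 1.900).

1933 px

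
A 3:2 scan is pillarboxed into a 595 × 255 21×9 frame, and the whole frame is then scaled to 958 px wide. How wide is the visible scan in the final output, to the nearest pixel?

616 px

Fitted into 595×255, the scan spans the height; its width is 255 × 3/2 ≈ 382.50 px.
The frame scales by 958/595 = 1.6101; 382.50 × 1.6101 ≈ 615.86 px.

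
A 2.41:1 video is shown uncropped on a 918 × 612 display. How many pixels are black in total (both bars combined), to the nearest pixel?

2.41:1 is wider than 3:2, so it spans the full width.
That makes the image 380.9129 px tall (918 / 2.410).
Leftover height: 612 − 380.9129 = 231.0871 px.
Across the 918-px span: 231.0871 × 918 ≈ 212138 px.

212138 pixels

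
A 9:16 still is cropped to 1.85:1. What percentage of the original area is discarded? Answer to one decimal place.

69.6%

The width stays; only height is cut (since 1.85:1 is wider than 9:16).
Fraction kept = (0.562)/(1.850) ≈ 30.41%, so 69.59% is lost.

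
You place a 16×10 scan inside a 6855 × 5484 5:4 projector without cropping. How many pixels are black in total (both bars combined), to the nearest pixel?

8223429 pixels

16×10 is wider than 5:4, so it spans the full width.
That makes the image 4284.3750 px tall (6855 × 10/16).
5484 − 4284.3750 = 1199.6250 px of bars.
That's 1199.6250 × 6855 ≈ 8223429 black pixels.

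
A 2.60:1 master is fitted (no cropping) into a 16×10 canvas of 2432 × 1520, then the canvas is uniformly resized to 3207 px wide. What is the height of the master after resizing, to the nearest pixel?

1233 px

At 2432×1520 the master is width-limited, so height = 2432 / 2.600 ≈ 935.38 px.
Resizing to 3207 px wide multiplies everything by 1.3187: 935.38 → 1233.46 px.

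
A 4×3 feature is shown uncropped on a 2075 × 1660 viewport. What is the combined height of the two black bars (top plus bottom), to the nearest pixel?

4×3 (1.333) > 5:4 (1.250), so the feature fills the width.
Content height = 2075 × 3/4 ≈ 1556.25 px.
Leftover height: 1660 − 1556.25 = 103.75 px.

104 px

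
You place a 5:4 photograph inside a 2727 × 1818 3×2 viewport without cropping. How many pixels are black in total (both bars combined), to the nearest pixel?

826281 pixels

5:4 is narrower than 3×2, so it spans the full height.
Content width = 1818 × 5/4 ≈ 2272.5000 px.
Leftover width: 2727 − 2272.5000 = 454.5000 px.
Across the 1818-px span: 454.5000 × 1818 ≈ 826281 px.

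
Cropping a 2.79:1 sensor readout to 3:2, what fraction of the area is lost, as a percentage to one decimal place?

The height stays; only width is cut (since 3:2 is narrower than 2.79:1).
(1.500)/(2.790) ≈ 0.538 of the area survives, leaving 46.24% discarded.

46.2%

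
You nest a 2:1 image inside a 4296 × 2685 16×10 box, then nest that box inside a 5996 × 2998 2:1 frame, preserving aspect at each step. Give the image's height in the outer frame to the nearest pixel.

2:1 in 4296×2685: fills the width, so the image is 4296.00 × 2148.00.
Second fit — the 16×10 canvas into 5996×2998 spans the height: 4796.80 × 2998.00 (×1.1166 from 4296×2685).
The image scales with it: height 2148.00 × 1.1166 ≈ 2398.40.

2398 px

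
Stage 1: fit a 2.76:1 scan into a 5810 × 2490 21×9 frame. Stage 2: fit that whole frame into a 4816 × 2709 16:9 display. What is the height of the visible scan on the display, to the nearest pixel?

1745 px

First fit — 2.76:1 into 5810×2490 spans the width: 5810.00 × 2105.07.
Second fit — the 21×9 canvas into 4816×2709 spans the width: 4816.00 × 2064.00 (×0.8289 from 5810×2490).
The scan scales with it: height 2105.07 × 0.8289 ≈ 1744.93.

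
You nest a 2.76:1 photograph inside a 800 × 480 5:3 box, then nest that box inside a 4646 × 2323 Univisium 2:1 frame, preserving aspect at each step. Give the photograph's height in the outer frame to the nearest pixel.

2.76:1 in 800×480: fills the width, so the photograph is 800.00 × 289.86.
5:3 in 4646×2323: fills the height, so the intermediate becomes 3871.67 × 2323.00 — a scale of ×4.8396.
The photograph scales with it: height 289.86 × 4.8396 ≈ 1402.78.

1403 px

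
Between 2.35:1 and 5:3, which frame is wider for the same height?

2.35 and 5:3 = 1.667; 2.35 > 1.667.

2.35:1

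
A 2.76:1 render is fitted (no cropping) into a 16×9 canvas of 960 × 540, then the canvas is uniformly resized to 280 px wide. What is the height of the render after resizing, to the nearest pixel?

At 960×540 the render is width-limited, so height = 960 / 2.760 ≈ 347.83 px.
The frame scales by 280/960 = 0.2917; 347.83 × 0.2917 ≈ 101.45 px.

101 px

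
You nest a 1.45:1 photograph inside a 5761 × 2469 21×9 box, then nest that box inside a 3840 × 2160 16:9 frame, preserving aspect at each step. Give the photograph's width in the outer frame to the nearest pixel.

2386 px

1.45:1 in 5761×2469: fills the height, so the photograph is 3580.05 × 2469.00.
21×9 in 3840×2160: fills the width, so the intermediate becomes 3840.00 × 1645.71 — a scale of ×0.6666.
So the photograph's width is 3580.05 × 0.6666 ≈ 2386.29.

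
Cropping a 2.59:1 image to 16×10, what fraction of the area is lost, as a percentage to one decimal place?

Going from 2.59:1 to 16×10 means cutting width while keeping height.
Fraction kept = (1.600)/(2.590) ≈ 61.78%, so 38.22% is lost.

38.2%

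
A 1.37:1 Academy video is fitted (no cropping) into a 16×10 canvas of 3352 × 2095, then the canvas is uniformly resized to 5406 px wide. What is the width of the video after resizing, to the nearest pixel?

4629 px

Fitted into 3352×2095, the video spans the height; its width is 2095 × 1.370 ≈ 2870.15 px.
Resizing to 5406 px wide multiplies everything by 1.6128: 2870.15 → 4628.89 px.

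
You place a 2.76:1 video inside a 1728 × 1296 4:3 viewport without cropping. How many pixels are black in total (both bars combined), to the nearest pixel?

1157610 pixels

Since 2.760 > 1.333, the video is width-limited.
Content height = 1728 / 2.760 ≈ 626.0870 px.
1296 − 626.0870 = 669.9130 px of bars.
That's 669.9130 × 1728 ≈ 1157610 black pixels.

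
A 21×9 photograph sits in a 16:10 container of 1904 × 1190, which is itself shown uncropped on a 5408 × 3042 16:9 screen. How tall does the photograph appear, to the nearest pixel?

2086 px

Inside the 1904×1190 canvas the photograph is width-limited at 1904.00 × 816.00.
Second fit — the 16:10 canvas into 5408×3042 spans the height: 4867.20 × 3042.00 (×2.5563 from 1904×1190).
Applying the same ×2.5563: 816.00 → 2085.94.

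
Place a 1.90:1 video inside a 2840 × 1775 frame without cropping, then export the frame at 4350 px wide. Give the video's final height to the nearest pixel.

2289 px

At 2840×1775 the video is width-limited, so height = 2840 / 1.900 ≈ 1494.74 px.
Scaling 2840 → 4350 is ×1.5317, so the height becomes 1494.74 × 1.5317 ≈ 2289.47 px.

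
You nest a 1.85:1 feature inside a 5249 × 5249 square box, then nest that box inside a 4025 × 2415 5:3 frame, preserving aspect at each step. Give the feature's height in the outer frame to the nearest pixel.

1305 px

1.85:1 in 5249×5249: fills the width, so the feature is 5249.00 × 2837.30.
square in 4025×2415: fills the height, so the intermediate becomes 2415.00 × 2415.00 — a scale of ×0.4601.
Applying the same ×0.4601: 2837.30 → 1305.41.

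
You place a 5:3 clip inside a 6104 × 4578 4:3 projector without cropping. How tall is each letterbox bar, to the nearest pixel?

458 px

Since 1.667 > 1.333, the clip is width-limited.
The clip is 6104 × 3/5 ≈ 3662.40 px tall.
Black = 4578 − 3662.40 = 915.60 px, or 457.80 per bar.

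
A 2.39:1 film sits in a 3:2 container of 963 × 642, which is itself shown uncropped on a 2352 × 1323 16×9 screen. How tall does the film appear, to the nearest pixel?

830 px

Inside the 963×642 canvas the film is width-limited at 963.00 × 402.93.
3:2 in 2352×1323: fills the height, so the intermediate becomes 1984.50 × 1323.00 — a scale of ×2.0607.
Applying the same ×2.0607: 402.93 → 830.33.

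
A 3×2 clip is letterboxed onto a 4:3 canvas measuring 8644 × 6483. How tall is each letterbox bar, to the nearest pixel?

360 px

3×2 is wider than 4:3, so it spans the full width.
That makes the image 5762.67 px tall (8644 × 2/3).
Black = 6483 − 5762.67 = 720.33 px, or 360.17 per bar.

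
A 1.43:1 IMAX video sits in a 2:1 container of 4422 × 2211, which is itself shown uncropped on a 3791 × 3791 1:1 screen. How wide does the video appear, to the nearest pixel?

Inside the 4422×2211 canvas the video is height-limited at 3161.73 × 2211.00.
Second fit — the 2:1 canvas into 3791×3791 spans the width: 3791.00 × 1895.50 (×0.8573 from 4422×2211).
So the video's width is 3161.73 × 0.8573 ≈ 2710.57.

2711 px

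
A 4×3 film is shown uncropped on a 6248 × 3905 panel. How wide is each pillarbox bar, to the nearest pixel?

4×3 is narrower than 16×10, so it spans the full height.
Content width = 3905 × 4/3 ≈ 5206.67 px.
Black = 6248 − 5206.67 = 1041.33 px, or 520.67 per bar.

521 px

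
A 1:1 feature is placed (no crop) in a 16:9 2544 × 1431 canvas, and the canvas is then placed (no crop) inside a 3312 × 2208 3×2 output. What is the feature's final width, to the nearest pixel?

Inside the 2544×1431 canvas the feature is height-limited at 1431.00 × 1431.00.
Second fit — the 16:9 canvas into 3312×2208 spans the width: 3312.00 × 1863.00 (×1.3019 from 2544×1431).
The feature scales with it: width 1431.00 × 1.3019 ≈ 1863.00.

1863 px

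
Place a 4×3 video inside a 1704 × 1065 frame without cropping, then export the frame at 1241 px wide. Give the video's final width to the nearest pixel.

1034 px

Fitted into 1704×1065, the video spans the height; its width is 1065 × 4/3 ≈ 1420.00 px.
Scaling 1704 → 1241 is ×0.7283, so the width becomes 1420.00 × 0.7283 ≈ 1034.17 px.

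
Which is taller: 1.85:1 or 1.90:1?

1.85:1

1.85 and 1.9; 1.9 > 1.85. The smaller width-to-height ratio is the taller frame.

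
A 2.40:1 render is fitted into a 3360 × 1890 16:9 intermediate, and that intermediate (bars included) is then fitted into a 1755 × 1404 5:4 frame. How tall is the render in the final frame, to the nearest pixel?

2.40:1 in 3360×1890: fills the width, so the render is 3360.00 × 1400.00.
The 16:9 canvas is width-limited in 1755×1404, giving 1755.00 × 987.19; scale factor 0.5223.
So the render's height is 1400.00 × 0.5223 ≈ 731.25.

731 px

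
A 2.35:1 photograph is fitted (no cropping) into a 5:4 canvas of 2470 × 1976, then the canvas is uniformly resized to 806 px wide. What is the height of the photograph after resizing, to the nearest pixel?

At 2470×1976 the photograph is width-limited, so height = 2470 / 2.350 ≈ 1051.06 px.
Resizing to 806 px wide multiplies everything by 0.3263: 1051.06 → 342.98 px.

343 px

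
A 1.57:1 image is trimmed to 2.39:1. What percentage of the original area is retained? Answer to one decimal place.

2.39:1 is wider than 1.57:1, so the crop keeps the full width and trims the height.
(1.570)/(2.390) ≈ 0.657 of the area survives.

65.7%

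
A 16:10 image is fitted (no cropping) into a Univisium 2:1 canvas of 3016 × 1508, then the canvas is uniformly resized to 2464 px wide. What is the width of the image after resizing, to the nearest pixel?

1971 px

Fitted into 3016×1508, the image spans the height; its width is 1508 × 16/10 ≈ 2412.80 px.
Scaling 3016 → 2464 is ×0.8170, so the width becomes 2412.80 × 0.8170 ≈ 1971.20 px.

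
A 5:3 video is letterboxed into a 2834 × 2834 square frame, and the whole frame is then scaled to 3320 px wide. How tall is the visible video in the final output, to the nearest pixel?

1992 px

Fitted into 2834×2834, the video spans the width; its height is 2834 × 3/5 ≈ 1700.40 px.
The frame scales by 3320/2834 = 1.1715; 1700.40 × 1.1715 ≈ 1992.00 px.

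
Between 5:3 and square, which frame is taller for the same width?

square

5:3 = 1.667 and square = 1; 1.667 > 1. The smaller width-to-height ratio is the taller frame.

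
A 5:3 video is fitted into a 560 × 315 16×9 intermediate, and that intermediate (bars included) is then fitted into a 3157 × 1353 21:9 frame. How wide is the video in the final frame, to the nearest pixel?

First fit — 5:3 into 560×315 spans the height: 525.00 × 315.00.
Second fit — the 16×9 canvas into 3157×1353 spans the height: 2405.33 × 1353.00 (×4.2952 from 560×315).
Applying the same ×4.2952: 525.00 → 2255.00.

2255 px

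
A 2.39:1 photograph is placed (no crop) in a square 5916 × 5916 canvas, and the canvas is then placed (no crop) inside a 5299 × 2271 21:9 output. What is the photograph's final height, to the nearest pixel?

2.39:1 in 5916×5916: fills the width, so the photograph is 5916.00 × 2475.31.
Second fit — the square canvas into 5299×2271 spans the height: 2271.00 × 2271.00 (×0.3839 from 5916×5916).
The photograph scales with it: height 2475.31 × 0.3839 ≈ 950.21.

950 px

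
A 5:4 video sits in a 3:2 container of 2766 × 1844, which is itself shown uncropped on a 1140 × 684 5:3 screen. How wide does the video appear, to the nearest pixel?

5:4 in 2766×1844: fills the height, so the video is 2305.00 × 1844.00.
The 3:2 canvas is height-limited in 1140×684, giving 1026.00 × 684.00; scale factor 0.3709.
So the video's width is 2305.00 × 0.3709 ≈ 855.00.

855 px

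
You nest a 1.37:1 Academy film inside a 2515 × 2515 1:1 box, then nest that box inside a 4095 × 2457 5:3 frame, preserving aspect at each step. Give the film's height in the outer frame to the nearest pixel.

1.37:1 Academy in 2515×2515: fills the width, so the film is 2515.00 × 1835.77.
The 1:1 canvas is height-limited in 4095×2457, giving 2457.00 × 2457.00; scale factor 0.9769.
Applying the same ×0.9769: 1835.77 → 1793.43.

1793 px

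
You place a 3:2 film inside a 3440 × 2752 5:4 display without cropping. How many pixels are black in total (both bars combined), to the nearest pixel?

3:2 (1.500) > 5:4 (1.250), so the film fills the width.
Content height = 3440 × 2/3 ≈ 2293.3333 px.
2752 − 2293.3333 = 458.6667 px of bars.
Bar area = 458.6667 × 3440 ≈ 1577813 px.

1577813 pixels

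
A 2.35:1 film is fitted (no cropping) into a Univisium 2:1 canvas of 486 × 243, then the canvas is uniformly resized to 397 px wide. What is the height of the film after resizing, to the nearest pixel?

At 486×243 the film is width-limited, so height = 486 / 2.350 ≈ 206.81 px.
Scaling 486 → 397 is ×0.8169, so the height becomes 206.81 × 0.8169 ≈ 168.94 px.

169 px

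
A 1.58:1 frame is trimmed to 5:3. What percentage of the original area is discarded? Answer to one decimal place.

The width stays; only height is cut (since 5:3 is wider than 1.58:1).
Area ratio = (1.580)/(1.667) = 94.80%; the remaining 5.20% is cropped out.

5.2%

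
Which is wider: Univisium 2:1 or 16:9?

Univisium 2:1

Univisium 2:1 = 2 and 16:9 = 1.778; 2 > 1.778.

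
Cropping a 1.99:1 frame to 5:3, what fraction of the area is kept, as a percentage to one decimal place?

83.8%

Going from 1.99:1 to 5:3 means cutting width while keeping height.
Area ratio = (1.667)/(1.990) = 83.75% retained.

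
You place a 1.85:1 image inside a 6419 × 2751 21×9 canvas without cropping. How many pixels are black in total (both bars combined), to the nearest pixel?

1.85:1 (1.850) < 21×9 (2.333), so the image fills the height.
Content width = 2751 × 1.850 ≈ 5089.3500 px.
Leftover width: 6419 − 5089.3500 = 1329.6500 px.
That's 1329.6500 × 2751 ≈ 3657867 black pixels.

3657867 pixels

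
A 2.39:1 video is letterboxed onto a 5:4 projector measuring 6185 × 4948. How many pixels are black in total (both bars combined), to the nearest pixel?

14597428 pixels

Since 2.390 > 1.250, the video is width-limited.
That makes the image 2587.8661 px tall (6185 / 2.390).
4948 − 2587.8661 = 2360.1339 px of bars.
That's 2360.1339 × 6185 ≈ 14597428 black pixels.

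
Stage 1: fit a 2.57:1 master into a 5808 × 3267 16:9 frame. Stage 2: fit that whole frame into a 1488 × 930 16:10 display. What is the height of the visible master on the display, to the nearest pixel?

579 px

2.57:1 in 5808×3267: fills the width, so the master is 5808.00 × 2259.92.
16:9 in 1488×930: fills the width, so the intermediate becomes 1488.00 × 837.00 — a scale of ×0.2562.
The master scales with it: height 2259.92 × 0.2562 ≈ 578.99.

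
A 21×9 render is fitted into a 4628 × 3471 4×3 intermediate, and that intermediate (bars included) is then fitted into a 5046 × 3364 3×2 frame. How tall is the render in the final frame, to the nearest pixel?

1922 px

Inside the 4628×3471 canvas the render is width-limited at 4628.00 × 1983.43.
4×3 in 5046×3364: fills the height, so the intermediate becomes 4485.33 × 3364.00 — a scale of ×0.9692.
So the render's height is 1983.43 × 0.9692 ≈ 1922.29.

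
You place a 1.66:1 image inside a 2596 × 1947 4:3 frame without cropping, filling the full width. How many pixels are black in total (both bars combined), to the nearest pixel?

994643 pixels

That makes the image 1563.8554 px tall (2596 / 1.660).
Leftover height: 1947 − 1563.8554 = 383.1446 px.
Bar area = 383.1446 × 2596 ≈ 994643 px.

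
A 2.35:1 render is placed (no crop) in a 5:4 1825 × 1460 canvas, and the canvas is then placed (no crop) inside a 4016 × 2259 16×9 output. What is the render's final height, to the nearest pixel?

Inside the 1825×1460 canvas the render is width-limited at 1825.00 × 776.60.
The 5:4 canvas is height-limited in 4016×2259, giving 2823.75 × 2259.00; scale factor 1.5473.
The render scales with it: height 776.60 × 1.5473 ≈ 1201.60.

1202 px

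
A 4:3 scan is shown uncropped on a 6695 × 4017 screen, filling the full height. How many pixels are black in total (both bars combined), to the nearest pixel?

5378763 pixels

Content width = 4017 × 4/3 ≈ 5356.0000 px.
6695 − 5356.0000 = 1339.0000 px of bars.
That's 1339.0000 × 4017 ≈ 5378763 black pixels.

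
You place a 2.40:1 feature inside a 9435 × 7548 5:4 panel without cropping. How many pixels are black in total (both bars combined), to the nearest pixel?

2.40:1 (2.400) > 5:4 (1.250), so the feature fills the width.
The feature is 9435 / 2.400 ≈ 3931.2500 px tall.
7548 − 3931.2500 = 3616.7500 px of bars.
Bar area = 3616.7500 × 9435 ≈ 34124036 px.

34124036 pixels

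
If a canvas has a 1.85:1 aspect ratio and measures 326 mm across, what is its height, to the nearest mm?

176 mm

At 1.85:1, 326 / 1.850 ≈ 176.22.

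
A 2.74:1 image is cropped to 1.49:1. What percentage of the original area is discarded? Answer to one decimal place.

The height stays; only width is cut (since 1.49:1 is narrower than 2.74:1).
Area ratio = (1.490)/(2.740) = 54.38%; the remaining 45.62% is cropped out.

45.6%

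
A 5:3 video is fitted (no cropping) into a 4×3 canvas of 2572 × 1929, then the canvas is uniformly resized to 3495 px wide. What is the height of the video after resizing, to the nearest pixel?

2097 px

Fitted into 2572×1929, the video spans the width; its height is 2572 × 3/5 ≈ 1543.20 px.
Scaling 2572 → 3495 is ×1.3589, so the height becomes 1543.20 × 1.3589 ≈ 2097.00 px.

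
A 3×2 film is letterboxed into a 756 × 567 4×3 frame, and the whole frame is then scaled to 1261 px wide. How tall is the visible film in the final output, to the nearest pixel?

841 px

At 756×567 the film is width-limited, so height = 756 × 2/3 ≈ 504.00 px.
Resizing to 1261 px wide multiplies everything by 1.6680: 504.00 → 840.67 px.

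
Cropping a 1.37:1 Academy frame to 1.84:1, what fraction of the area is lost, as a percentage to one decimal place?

25.5%

Going from 1.37:1 Academy to 1.84:1 means cutting height while keeping width.
Fraction kept = (1.370)/(1.840) ≈ 74.46%, so 25.54% is lost.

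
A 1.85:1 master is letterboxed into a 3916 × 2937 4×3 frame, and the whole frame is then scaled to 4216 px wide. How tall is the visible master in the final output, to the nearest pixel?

2279 px

At 3916×2937 the master is width-limited, so height = 3916 / 1.850 ≈ 2116.76 px.
The frame scales by 4216/3916 = 1.0766; 2116.76 × 1.0766 ≈ 2278.92 px.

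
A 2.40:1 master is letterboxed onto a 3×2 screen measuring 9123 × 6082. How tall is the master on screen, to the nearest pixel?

3801 px

Since 2.400 > 1.500, the master is width-limited.
That makes the image 3801.25 px tall (9123 / 2.400).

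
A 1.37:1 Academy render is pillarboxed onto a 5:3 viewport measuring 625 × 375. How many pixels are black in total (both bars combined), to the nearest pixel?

Since 1.370 < 1.667, the render is height-limited.
That makes the image 513.7500 px wide (375 × 1.370).
Black = 625 − 513.7500 = 111.2500 px.
That's 111.2500 × 375 ≈ 41719 black pixels.

41719 pixels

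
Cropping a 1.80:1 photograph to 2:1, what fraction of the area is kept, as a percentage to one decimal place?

The width stays; only height is cut (since 2:1 is wider than 1.80:1).
Fraction kept = (1.800)/(2.000) ≈ 90.00%.

90.0%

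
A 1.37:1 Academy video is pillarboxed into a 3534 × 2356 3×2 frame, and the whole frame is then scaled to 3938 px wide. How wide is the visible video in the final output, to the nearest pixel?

In the 3534×2356 frame the video fills the height: width = 2356 × 1.370 ≈ 3227.72 px.
Scaling 3534 → 3938 is ×1.1143, so the width becomes 3227.72 × 1.1143 ≈ 3596.71 px.

3597 px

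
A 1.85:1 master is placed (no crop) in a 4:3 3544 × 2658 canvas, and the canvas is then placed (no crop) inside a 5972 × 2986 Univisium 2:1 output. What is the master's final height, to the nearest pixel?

2152 px

1.85:1 in 3544×2658: fills the width, so the master is 3544.00 × 1915.68.
4:3 in 5972×2986: fills the height, so the intermediate becomes 3981.33 × 2986.00 — a scale of ×1.1234.
The master scales with it: height 1915.68 × 1.1234 ≈ 2152.07.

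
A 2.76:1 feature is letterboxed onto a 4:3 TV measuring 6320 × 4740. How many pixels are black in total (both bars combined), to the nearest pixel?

15484916 pixels

Since 2.760 > 1.333, the feature is width-limited.
Content height = 6320 / 2.760 ≈ 2289.8551 px.
Leftover height: 4740 − 2289.8551 = 2450.1449 px.
Across the 6320-px span: 2450.1449 × 6320 ≈ 15484916 px.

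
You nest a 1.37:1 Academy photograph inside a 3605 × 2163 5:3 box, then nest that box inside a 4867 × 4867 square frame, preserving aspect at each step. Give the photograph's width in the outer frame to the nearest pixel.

4001 px

1.37:1 Academy in 3605×2163: fills the height, so the photograph is 2963.31 × 2163.00.
5:3 in 4867×4867: fills the width, so the intermediate becomes 4867.00 × 2920.20 — a scale of ×1.3501.
The photograph scales with it: width 2963.31 × 1.3501 ≈ 4000.67.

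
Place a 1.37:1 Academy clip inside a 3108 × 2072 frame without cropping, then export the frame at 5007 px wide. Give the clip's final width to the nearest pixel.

At 3108×2072 the clip is height-limited, so width = 2072 × 1.370 ≈ 2838.64 px.
The frame scales by 5007/3108 = 1.6110; 2838.64 × 1.6110 ≈ 4573.06 px.

4573 px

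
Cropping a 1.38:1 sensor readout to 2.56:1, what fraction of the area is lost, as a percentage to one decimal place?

46.1%

The width stays; only height is cut (since 2.56:1 is wider than 1.38:1).
(1.380)/(2.560) ≈ 0.539 of the area survives, leaving 46.09% discarded.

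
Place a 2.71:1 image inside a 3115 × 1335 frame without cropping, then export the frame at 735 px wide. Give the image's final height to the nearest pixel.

271 px

At 3115×1335 the image is width-limited, so height = 3115 / 2.710 ≈ 1149.45 px.
Resizing to 735 px wide multiplies everything by 0.2360: 1149.45 → 271.22 px.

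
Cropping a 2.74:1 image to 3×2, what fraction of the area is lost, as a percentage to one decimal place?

Going from 2.74:1 to 3×2 means cutting width while keeping height.
Area ratio = (1.500)/(2.740) = 54.74%; the remaining 45.26% is cropped out.

45.3%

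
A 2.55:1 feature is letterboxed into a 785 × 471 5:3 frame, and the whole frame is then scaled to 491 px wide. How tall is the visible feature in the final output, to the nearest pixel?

At 785×471 the feature is width-limited, so height = 785 / 2.550 ≈ 307.84 px.
The frame scales by 491/785 = 0.6255; 307.84 × 0.6255 ≈ 192.55 px.

193 px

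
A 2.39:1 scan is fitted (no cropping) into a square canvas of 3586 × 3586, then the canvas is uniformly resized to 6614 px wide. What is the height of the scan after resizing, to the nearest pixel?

Fitted into 3586×3586, the scan spans the width; its height is 3586 / 2.390 ≈ 1500.42 px.
Resizing to 6614 px wide multiplies everything by 1.8444: 1500.42 → 2767.36 px.

2767 px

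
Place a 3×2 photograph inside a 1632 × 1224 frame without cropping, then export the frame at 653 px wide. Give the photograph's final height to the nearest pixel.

435 px

Fitted into 1632×1224, the photograph spans the width; its height is 1632 × 2/3 ≈ 1088.00 px.
Scaling 1632 → 653 is ×0.4001, so the height becomes 1088.00 × 0.4001 ≈ 435.33 px.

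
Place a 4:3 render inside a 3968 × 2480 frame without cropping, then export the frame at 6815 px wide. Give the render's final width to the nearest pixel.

5679 px

Fitted into 3968×2480, the render spans the height; its width is 2480 × 4/3 ≈ 3306.67 px.
Scaling 3968 → 6815 is ×1.7175, so the width becomes 3306.67 × 1.7175 ≈ 5679.17 px.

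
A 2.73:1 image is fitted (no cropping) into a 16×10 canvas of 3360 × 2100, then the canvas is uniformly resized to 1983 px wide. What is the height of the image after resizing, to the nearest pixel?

726 px

In the 3360×2100 frame the image fills the width: height = 3360 / 2.730 ≈ 1230.77 px.
Scaling 3360 → 1983 is ×0.5902, so the height becomes 1230.77 × 0.5902 ≈ 726.37 px.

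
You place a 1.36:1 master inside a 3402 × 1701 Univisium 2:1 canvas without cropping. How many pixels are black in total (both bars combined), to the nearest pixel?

1.36:1 is narrower than Univisium 2:1, so it spans the full height.
The master is 1701 × 1.360 ≈ 2313.3600 px wide.
Leftover width: 3402 − 2313.3600 = 1088.6400 px.
That's 1088.6400 × 1701 ≈ 1851777 black pixels.

1851777 pixels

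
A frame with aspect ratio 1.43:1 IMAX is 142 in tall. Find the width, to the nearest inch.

203 in

At 1.43:1 IMAX, 142 × 1.430 ≈ 203.06.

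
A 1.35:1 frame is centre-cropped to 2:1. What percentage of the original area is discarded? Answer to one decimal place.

32.5%

The width stays; only height is cut (since 2:1 is wider than 1.35:1).
Area ratio = (1.350)/(2.000) = 67.50%; the remaining 32.50% is cropped out.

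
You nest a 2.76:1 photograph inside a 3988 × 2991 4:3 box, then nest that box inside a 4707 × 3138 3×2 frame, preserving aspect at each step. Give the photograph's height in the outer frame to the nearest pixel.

First fit — 2.76:1 into 3988×2991 spans the width: 3988.00 × 1444.93.
4:3 in 4707×3138: fills the height, so the intermediate becomes 4184.00 × 3138.00 — a scale of ×1.0491.
Applying the same ×1.0491: 1444.93 → 1515.94.

1516 px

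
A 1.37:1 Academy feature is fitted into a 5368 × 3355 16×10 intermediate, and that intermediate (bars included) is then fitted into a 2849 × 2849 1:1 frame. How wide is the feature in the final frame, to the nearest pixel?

First fit — 1.37:1 Academy into 5368×3355 spans the height: 4596.35 × 3355.00.
The 16×10 canvas is width-limited in 2849×2849, giving 2849.00 × 1780.62; scale factor 0.5307.
So the feature's width is 4596.35 × 0.5307 ≈ 2439.46.

2439 px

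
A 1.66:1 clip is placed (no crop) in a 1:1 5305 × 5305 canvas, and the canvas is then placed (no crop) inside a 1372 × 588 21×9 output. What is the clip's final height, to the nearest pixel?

1.66:1 in 5305×5305: fills the width, so the clip is 5305.00 × 3195.78.
Second fit — the 1:1 canvas into 1372×588 spans the height: 588.00 × 588.00 (×0.1108 from 5305×5305).
So the clip's height is 3195.78 × 0.1108 ≈ 354.22.

354 px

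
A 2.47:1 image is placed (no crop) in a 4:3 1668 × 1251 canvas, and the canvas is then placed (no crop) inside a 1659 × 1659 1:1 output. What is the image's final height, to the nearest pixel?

672 px

2.47:1 in 1668×1251: fills the width, so the image is 1668.00 × 675.30.
4:3 in 1659×1659: fills the width, so the intermediate becomes 1659.00 × 1244.25 — a scale of ×0.9946.
Applying the same ×0.9946: 675.30 → 671.66.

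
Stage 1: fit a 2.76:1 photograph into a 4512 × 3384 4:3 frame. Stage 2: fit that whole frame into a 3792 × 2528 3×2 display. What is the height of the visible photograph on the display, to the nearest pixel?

1221 px

First fit — 2.76:1 into 4512×3384 spans the width: 4512.00 × 1634.78.
The 4:3 canvas is height-limited in 3792×2528, giving 3370.67 × 2528.00; scale factor 0.7470.
The photograph scales with it: height 1634.78 × 0.7470 ≈ 1221.26.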